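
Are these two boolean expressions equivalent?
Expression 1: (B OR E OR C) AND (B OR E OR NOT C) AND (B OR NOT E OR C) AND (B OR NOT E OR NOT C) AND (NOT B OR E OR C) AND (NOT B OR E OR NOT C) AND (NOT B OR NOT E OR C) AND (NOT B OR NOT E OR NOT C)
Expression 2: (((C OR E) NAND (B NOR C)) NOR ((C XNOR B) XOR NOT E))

Yes, they are equivalent — the two output columns agree on all 8 assignments:
B | E | C | Expression 1 | Expression 2
---------------------------------------
0 | 0 | 0 | 0 | 0
0 | 0 | 1 | 0 | 0
0 | 1 | 0 | 0 | 0
0 | 1 | 1 | 0 | 0
1 | 0 | 0 | 0 | 0
1 | 0 | 1 | 0 | 0
1 | 1 | 0 | 0 | 0
1 | 1 | 1 | 0 | 0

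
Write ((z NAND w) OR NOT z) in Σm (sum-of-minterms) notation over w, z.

Σm(0, 1, 2) = (NOT w AND NOT z) OR (NOT w AND z) OR (w AND NOT z)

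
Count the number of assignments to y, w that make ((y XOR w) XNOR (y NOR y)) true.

Satisfying assignments: (0,1), (1,1)
Count: 2 out of 4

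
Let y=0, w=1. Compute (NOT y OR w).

Substituting: (NOT 0 OR 1)
= 1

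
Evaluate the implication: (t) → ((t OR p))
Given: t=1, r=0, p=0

Antecedent (t) = 1; consequent ((t OR p)) = 1.
1 → 1 = 1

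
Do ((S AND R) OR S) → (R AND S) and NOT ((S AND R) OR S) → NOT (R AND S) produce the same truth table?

No, Inverse is not equivalent to original (counterexample: S=1, R=0)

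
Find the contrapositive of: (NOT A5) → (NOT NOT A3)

Contrapositive: NOT A3 → A5
Note: A statement and its contrapositive are logically equivalent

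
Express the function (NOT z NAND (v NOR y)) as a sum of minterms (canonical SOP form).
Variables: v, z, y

Σm(1, 2, 3, 4, 5, 6, 7) = (NOT v AND NOT z AND y) OR (NOT v AND z AND NOT y) OR (NOT v AND z AND y) OR (v AND NOT z AND NOT y) OR (v AND NOT z AND y) OR (v AND z AND NOT y) OR (v AND z AND y)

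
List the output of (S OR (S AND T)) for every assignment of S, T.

S | T | Output
--------------
0 | 0 | 0
0 | 1 | 0
1 | 0 | 1
1 | 1 | 1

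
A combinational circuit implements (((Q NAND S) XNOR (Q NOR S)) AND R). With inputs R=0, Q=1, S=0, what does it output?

Substituting: (((1 NAND 0) XNOR (1 NOR 0)) AND 0)
= 0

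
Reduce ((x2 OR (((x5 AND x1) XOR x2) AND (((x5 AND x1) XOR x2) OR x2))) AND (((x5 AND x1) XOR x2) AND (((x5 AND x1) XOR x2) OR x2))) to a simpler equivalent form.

By absorption (E AND (E OR v) = E) then absorption (E AND (E OR v) = E):
= ((x5 AND x1) XOR x2)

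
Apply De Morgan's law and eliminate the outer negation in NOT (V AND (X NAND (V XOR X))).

NOT V OR NOT (X NAND (V XOR X))
De Morgan's: NOT(AND of terms) = OR of negations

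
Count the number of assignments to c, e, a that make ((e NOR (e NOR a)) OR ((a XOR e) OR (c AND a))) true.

Satisfying assignments: (0,0,1), (0,1,0), (1,0,1), (1,1,0), (1,1,1)
Count: 5 out of 8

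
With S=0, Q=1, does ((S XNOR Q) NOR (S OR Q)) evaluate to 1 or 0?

Substituting: ((0 XNOR 1) NOR (0 OR 1))
= 0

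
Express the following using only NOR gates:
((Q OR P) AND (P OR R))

((((Q NOR P) NOR (Q NOR P)) NOR ((Q NOR P) NOR (Q NOR P))) NOR (((P NOR R) NOR (P NOR R)) NOR ((P NOR R) NOR (P NOR R))))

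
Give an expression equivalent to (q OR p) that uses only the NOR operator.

((q NOR p) NOR (q NOR p))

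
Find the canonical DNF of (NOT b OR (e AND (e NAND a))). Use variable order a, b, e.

(NOT a AND NOT b AND NOT e) OR (NOT a AND NOT b AND e) OR (NOT a AND b AND e) OR (a AND NOT b AND NOT e) OR (a AND NOT b AND e)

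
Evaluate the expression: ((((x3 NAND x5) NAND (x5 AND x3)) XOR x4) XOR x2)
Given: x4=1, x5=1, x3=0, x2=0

Substituting: ((((0 NAND 1) NAND (1 AND 0)) XOR 1) XOR 0)
= 0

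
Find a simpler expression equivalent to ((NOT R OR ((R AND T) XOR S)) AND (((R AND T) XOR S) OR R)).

By distribution ((E OR v) AND (E OR NOT v) = E):
= ((R AND T) XOR S)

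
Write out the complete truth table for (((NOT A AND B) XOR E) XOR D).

E | A | D | B | Output
----------------------
0 | 0 | 0 | 0 | 0
0 | 0 | 0 | 1 | 1
0 | 0 | 1 | 0 | 1
0 | 0 | 1 | 1 | 0
0 | 1 | 0 | 0 | 0
0 | 1 | 0 | 1 | 0
0 | 1 | 1 | 0 | 1
0 | 1 | 1 | 1 | 1
1 | 0 | 0 | 0 | 1
1 | 0 | 0 | 1 | 0
1 | 0 | 1 | 0 | 0
1 | 0 | 1 | 1 | 1
1 | 1 | 0 | 0 | 1
1 | 1 | 0 | 1 | 1
1 | 1 | 1 | 0 | 0
1 | 1 | 1 | 1 | 0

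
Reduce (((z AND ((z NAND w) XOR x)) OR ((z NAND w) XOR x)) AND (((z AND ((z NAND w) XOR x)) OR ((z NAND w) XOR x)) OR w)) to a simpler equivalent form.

By absorption (E AND (E OR v) = E) then absorption (E OR (E AND v) = E):
= ((z NAND w) XOR x)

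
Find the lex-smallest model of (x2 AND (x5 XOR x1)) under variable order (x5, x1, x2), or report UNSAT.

x5=0, x1=1, x2=1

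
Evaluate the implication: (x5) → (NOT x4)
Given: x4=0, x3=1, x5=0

Antecedent (x5) = 0; consequent (NOT x4) = 1.
0 → 1 = 1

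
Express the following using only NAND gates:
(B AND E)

((B NAND E) NAND (B NAND E))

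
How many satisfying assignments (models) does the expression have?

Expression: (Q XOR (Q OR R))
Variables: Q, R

Satisfying assignments: (0,1)
Count: 1 out of 4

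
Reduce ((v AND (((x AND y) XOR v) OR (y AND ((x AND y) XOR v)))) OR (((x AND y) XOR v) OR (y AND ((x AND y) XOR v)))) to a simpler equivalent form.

By absorption (E OR (E AND v) = E) then absorption (E OR (E AND v) = E):
= ((x AND y) XOR v)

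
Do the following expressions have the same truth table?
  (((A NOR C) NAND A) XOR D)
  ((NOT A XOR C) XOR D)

No. Counterexample: with A=0, C=1, D=0, Expression 1 = 1 but Expression 2 = 0.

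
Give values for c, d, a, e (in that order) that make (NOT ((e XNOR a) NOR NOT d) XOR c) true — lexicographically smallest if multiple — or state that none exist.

c=0, d=0, a=0, e=0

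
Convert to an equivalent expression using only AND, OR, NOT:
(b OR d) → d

NOT (b OR d) OR d
(Implication elimination: A → B = NOT A OR B)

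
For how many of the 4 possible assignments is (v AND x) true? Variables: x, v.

Satisfying assignments: (1,1)
Count: 1 out of 4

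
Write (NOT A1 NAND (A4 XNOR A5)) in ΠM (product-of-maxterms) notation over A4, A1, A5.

ΠM(0, 5) = (A4 OR A1 OR A5) AND (NOT A4 OR A1 OR NOT A5)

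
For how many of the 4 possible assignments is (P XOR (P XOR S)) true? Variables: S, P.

Satisfying assignments: (1,0), (1,1)
Count: 2 out of 4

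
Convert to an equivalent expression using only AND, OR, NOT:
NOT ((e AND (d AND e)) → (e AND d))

(e AND (d AND e)) AND NOT (e AND d)
(Negated implication: NOT(A → B) = A AND NOT B)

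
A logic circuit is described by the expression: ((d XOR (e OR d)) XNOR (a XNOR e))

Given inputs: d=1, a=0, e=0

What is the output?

Substituting: ((1 XOR (0 OR 1)) XNOR (0 XNOR 0))
= 0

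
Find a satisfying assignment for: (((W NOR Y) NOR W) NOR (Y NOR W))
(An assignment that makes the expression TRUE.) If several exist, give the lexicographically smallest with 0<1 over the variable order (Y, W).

Y=0, W=1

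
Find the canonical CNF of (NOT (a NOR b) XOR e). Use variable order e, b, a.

(e OR b OR a) AND (NOT e OR b OR NOT a) AND (NOT e OR NOT b OR a) AND (NOT e OR NOT b OR NOT a)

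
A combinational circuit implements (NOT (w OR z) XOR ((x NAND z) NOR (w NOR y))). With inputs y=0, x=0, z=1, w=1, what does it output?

Substituting: (NOT (1 OR 1) XOR ((0 NAND 1) NOR (1 NOR 0)))
= 0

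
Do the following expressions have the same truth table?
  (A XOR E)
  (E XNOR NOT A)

Yes, they are equivalent — the two output columns agree on all 4 assignments:
A | E | Expression 1 | Expression 2
-----------------------------------
0 | 0 | 0 | 0
0 | 1 | 1 | 1
1 | 0 | 1 | 1
1 | 1 | 0 | 0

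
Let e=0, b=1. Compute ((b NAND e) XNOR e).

Substituting: ((1 NAND 0) XNOR 0)
= 0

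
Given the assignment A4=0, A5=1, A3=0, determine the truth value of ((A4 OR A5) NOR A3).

Substituting: ((0 OR 1) NOR 0)
= 0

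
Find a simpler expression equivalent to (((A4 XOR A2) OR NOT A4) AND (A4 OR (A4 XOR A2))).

By distribution ((E OR v) AND (E OR NOT v) = E):
= (A4 XOR A2)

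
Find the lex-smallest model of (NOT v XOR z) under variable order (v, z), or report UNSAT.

v=0, z=0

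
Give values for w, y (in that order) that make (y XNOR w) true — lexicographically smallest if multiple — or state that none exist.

w=0, y=0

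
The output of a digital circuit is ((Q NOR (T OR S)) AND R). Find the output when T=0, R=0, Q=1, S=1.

Substituting: ((1 NOR (0 OR 1)) AND 0)
= 0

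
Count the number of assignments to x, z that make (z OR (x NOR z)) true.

Satisfying assignments: (0,0), (0,1), (1,1)
Count: 3 out of 4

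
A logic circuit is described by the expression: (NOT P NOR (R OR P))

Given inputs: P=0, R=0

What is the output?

Substituting: (NOT 0 NOR (0 OR 0))
= 0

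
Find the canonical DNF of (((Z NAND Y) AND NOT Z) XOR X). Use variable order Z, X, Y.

(NOT Z AND NOT X AND NOT Y) OR (NOT Z AND NOT X AND Y) OR (Z AND X AND NOT Y) OR (Z AND X AND Y)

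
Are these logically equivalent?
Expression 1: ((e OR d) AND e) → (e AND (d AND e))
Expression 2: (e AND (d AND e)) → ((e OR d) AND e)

No, Converse is not equivalent to original (counterexample: d=0, e=1)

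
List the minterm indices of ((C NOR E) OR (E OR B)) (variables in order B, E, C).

Σm(0, 2, 3, 4, 5, 6, 7) = (NOT B AND NOT E AND NOT C) OR (NOT B AND E AND NOT C) OR (NOT B AND E AND C) OR (B AND NOT E AND NOT C) OR (B AND NOT E AND C) OR (B AND E AND NOT C) OR (B AND E AND C)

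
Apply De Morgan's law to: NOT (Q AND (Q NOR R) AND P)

NOT Q OR NOT (Q NOR R) OR NOT P
De Morgan's: NOT(AND of terms) = OR of negations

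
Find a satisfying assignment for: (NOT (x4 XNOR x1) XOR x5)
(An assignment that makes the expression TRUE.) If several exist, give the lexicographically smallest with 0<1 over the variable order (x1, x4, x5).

x1=0, x4=0, x5=1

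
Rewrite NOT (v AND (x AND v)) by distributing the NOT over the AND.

NOT v OR NOT (x AND v)
De Morgan's: NOT(AND of terms) = OR of negations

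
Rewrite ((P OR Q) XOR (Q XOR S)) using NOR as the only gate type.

((((((P NOR Q) NOR (P NOR Q)) NOR ((((Q NOR S) NOR (Q NOR S)) NOR ((Q NOR S) NOR (Q NOR S))) NOR ((((Q NOR Q) NOR (S NOR S)) NOR ((Q NOR Q) NOR (S NOR S))) NOR (((Q NOR Q) NOR (S NOR S)) NOR ((Q NOR Q) NOR (S NOR S)))))) NOR (((P NOR Q) NOR (P NOR Q)) NOR ((((Q NOR S) NOR (Q NOR S)) NOR ((Q NOR S) NOR (Q NOR S))) NOR ((((Q NOR Q) NOR (S NOR S)) NOR ((Q NOR Q) NOR (S NOR S))) NOR (((Q NOR Q) NOR (S NOR S)) NOR ((Q NOR Q) NOR (S NOR S))))))) NOR ((((P NOR Q) NOR (P NOR Q)) NOR ((((Q NOR S) NOR (Q NOR S)) NOR ((Q NOR S) NOR (Q NOR S))) NOR ((((Q NOR Q) NOR (S NOR S)) NOR ((Q NOR Q) NOR (S NOR S))) NOR (((Q NOR Q) NOR (S NOR S)) NOR ((Q NOR Q) NOR (S NOR S)))))) NOR (((P NOR Q) NOR (P NOR Q)) NOR ((((Q NOR S) NOR (Q NOR S)) NOR ((Q NOR S) NOR (Q NOR S))) NOR ((((Q NOR Q) NOR (S NOR S)) NOR ((Q NOR Q) NOR (S NOR S))) NOR (((Q NOR Q) NOR (S NOR S)) NOR ((Q NOR Q) NOR (S NOR S)))))))) NOR ((((((P NOR Q) NOR (P NOR Q)) NOR ((P NOR Q) NOR (P NOR Q))) NOR (((((Q NOR S) NOR (Q NOR S)) NOR ((Q NOR S) NOR (Q NOR S))) NOR ((((Q NOR Q) NOR (S NOR S)) NOR ((Q NOR Q) NOR (S NOR S))) NOR (((Q NOR Q) NOR (S NOR S)) NOR ((Q NOR Q) NOR (S NOR S))))) NOR ((((Q NOR S) NOR (Q NOR S)) NOR ((Q NOR S) NOR (Q NOR S))) NOR ((((Q NOR Q) NOR (S NOR S)) NOR ((Q NOR Q) NOR (S NOR S))) NOR (((Q NOR Q) NOR (S NOR S)) NOR ((Q NOR Q) NOR (S NOR S))))))) NOR ((((P NOR Q) NOR (P NOR Q)) NOR ((P NOR Q) NOR (P NOR Q))) NOR (((((Q NOR S) NOR (Q NOR S)) NOR ((Q NOR S) NOR (Q NOR S))) NOR ((((Q NOR Q) NOR (S NOR S)) NOR ((Q NOR Q) NOR (S NOR S))) NOR (((Q NOR Q) NOR (S NOR S)) NOR ((Q NOR Q) NOR (S NOR S))))) NOR ((((Q NOR S) NOR (Q NOR S)) NOR ((Q NOR S) NOR (Q NOR S))) NOR ((((Q NOR Q) NOR (S NOR S)) NOR ((Q NOR Q) NOR (S NOR S))) NOR (((Q NOR Q) NOR (S NOR S)) NOR ((Q NOR Q) NOR (S NOR S)))))))) NOR (((((P NOR Q) NOR (P NOR Q)) NOR ((P NOR Q) NOR (P NOR Q))) NOR (((((Q NOR S) NOR (Q NOR S)) NOR ((Q NOR S) NOR (Q NOR S))) NOR ((((Q NOR Q) NOR (S NOR S)) NOR ((Q NOR Q) NOR (S NOR S))) NOR (((Q NOR Q) NOR (S NOR S)) NOR ((Q NOR Q) NOR (S NOR S))))) NOR ((((Q NOR S) NOR (Q NOR S)) NOR ((Q NOR S) NOR (Q NOR S))) NOR ((((Q NOR Q) NOR (S NOR S)) NOR ((Q NOR Q) NOR (S NOR S))) NOR (((Q NOR Q) NOR (S NOR S)) NOR ((Q NOR Q) NOR (S NOR S))))))) NOR ((((P NOR Q) NOR (P NOR Q)) NOR ((P NOR Q) NOR (P NOR Q))) NOR (((((Q NOR S) NOR (Q NOR S)) NOR ((Q NOR S) NOR (Q NOR S))) NOR ((((Q NOR Q) NOR (S NOR S)) NOR ((Q NOR Q) NOR (S NOR S))) NOR (((Q NOR Q) NOR (S NOR S)) NOR ((Q NOR Q) NOR (S NOR S))))) NOR ((((Q NOR S) NOR (Q NOR S)) NOR ((Q NOR S) NOR (Q NOR S))) NOR ((((Q NOR Q) NOR (S NOR S)) NOR ((Q NOR Q) NOR (S NOR S))) NOR (((Q NOR Q) NOR (S NOR S)) NOR ((Q NOR Q) NOR (S NOR S))))))))))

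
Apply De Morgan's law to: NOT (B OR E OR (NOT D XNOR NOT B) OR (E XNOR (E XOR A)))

NOT B AND NOT E AND NOT (NOT D XNOR NOT B) AND NOT (E XNOR (E XOR A))
De Morgan's: NOT(OR of terms) = AND of negations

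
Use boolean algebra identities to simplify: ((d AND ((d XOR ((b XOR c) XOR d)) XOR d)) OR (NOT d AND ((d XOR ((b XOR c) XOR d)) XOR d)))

By distribution ((E AND v) OR (E AND NOT v) = E) then XOR self-cancellation ((E XOR v) XOR v = E):
= ((b XOR c) XOR d)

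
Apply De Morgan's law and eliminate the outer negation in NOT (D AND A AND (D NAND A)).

NOT D OR NOT A OR NOT (D NAND A)
De Morgan's: NOT(AND of terms) = OR of negations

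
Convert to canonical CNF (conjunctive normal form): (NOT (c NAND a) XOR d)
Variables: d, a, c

(d OR a OR c) AND (d OR a OR NOT c) AND (d OR NOT a OR c) AND (NOT d OR NOT a OR NOT c)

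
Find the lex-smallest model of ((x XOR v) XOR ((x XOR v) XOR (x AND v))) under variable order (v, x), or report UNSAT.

v=1, x=1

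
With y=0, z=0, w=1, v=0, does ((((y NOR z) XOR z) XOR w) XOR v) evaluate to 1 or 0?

Substituting: ((((0 NOR 0) XOR 0) XOR 1) XOR 0)
= 0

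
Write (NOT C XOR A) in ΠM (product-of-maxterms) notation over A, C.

ΠM(1, 2) = (A OR NOT C) AND (NOT A OR C)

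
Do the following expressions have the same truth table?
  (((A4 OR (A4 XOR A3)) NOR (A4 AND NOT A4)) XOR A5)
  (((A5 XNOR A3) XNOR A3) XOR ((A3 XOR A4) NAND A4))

No. Counterexample: with A3=1, A5=0, A4=0, Expression 1 = 0 but Expression 2 = 1.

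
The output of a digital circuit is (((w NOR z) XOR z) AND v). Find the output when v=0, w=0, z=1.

Substituting: (((0 NOR 1) XOR 1) AND 0)
= 0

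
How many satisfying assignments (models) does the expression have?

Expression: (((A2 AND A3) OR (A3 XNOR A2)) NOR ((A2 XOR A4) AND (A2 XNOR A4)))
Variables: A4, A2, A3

Satisfying assignments: (0,0,1), (0,1,0), (1,0,1), (1,1,0)
Count: 4 out of 8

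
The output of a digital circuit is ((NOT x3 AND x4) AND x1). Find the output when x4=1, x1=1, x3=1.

Substituting: ((NOT 1 AND 1) AND 1)
= 0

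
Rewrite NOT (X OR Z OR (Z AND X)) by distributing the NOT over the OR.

NOT X AND NOT Z AND NOT (Z AND X)
De Morgan's: NOT(OR of terms) = AND of negations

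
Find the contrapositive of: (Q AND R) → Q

Contrapositive: NOT Q → NOT (Q AND R)
Note: A statement and its contrapositive are logically equivalent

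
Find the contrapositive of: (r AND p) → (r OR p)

Contrapositive: NOT (r OR p) → NOT (r AND p)
Note: A statement and its contrapositive are logically equivalent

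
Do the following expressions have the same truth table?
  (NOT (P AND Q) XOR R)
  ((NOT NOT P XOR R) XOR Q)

No. Counterexample: with P=0, R=0, Q=0, Expression 1 = 1 but Expression 2 = 0.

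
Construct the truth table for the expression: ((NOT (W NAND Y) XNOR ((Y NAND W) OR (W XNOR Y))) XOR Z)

Y | W | Z | Output
------------------
0 | 0 | 0 | 0
0 | 0 | 1 | 1
0 | 1 | 0 | 0
0 | 1 | 1 | 1
1 | 0 | 0 | 0
1 | 0 | 1 | 1
1 | 1 | 0 | 1
1 | 1 | 1 | 0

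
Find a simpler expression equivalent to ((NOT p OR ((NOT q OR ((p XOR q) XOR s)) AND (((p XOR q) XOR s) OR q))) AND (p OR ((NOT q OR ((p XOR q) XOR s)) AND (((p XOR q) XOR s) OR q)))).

By distribution ((E OR v) AND (E OR NOT v) = E) then distribution ((E OR v) AND (E OR NOT v) = E):
= ((p XOR q) XOR s)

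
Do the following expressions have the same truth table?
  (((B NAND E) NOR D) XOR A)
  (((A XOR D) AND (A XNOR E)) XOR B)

No. Counterexample: with D=0, B=0, A=1, E=0, Expression 1 = 1 but Expression 2 = 0.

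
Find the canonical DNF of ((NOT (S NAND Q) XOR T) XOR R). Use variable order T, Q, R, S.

(NOT T AND NOT Q AND R AND NOT S) OR (NOT T AND NOT Q AND R AND S) OR (NOT T AND Q AND NOT R AND S) OR (NOT T AND Q AND R AND NOT S) OR (T AND NOT Q AND NOT R AND NOT S) OR (T AND NOT Q AND NOT R AND S) OR (T AND Q AND NOT R AND NOT S) OR (T AND Q AND R AND S)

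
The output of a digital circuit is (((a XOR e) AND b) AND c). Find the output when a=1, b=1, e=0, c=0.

Substituting: (((1 XOR 0) AND 1) AND 0)
= 0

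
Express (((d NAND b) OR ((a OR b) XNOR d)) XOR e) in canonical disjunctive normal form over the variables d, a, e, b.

(NOT d AND NOT a AND NOT e AND NOT b) OR (NOT d AND NOT a AND NOT e AND b) OR (NOT d AND a AND NOT e AND NOT b) OR (NOT d AND a AND NOT e AND b) OR (d AND NOT a AND NOT e AND NOT b) OR (d AND NOT a AND NOT e AND b) OR (d AND a AND NOT e AND NOT b) OR (d AND a AND NOT e AND b)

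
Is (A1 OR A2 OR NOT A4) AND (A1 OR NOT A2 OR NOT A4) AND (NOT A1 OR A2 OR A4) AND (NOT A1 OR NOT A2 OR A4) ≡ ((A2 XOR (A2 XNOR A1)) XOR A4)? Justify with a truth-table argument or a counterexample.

Yes, they are equivalent — the two output columns agree on all 8 assignments:
A1 | A2 | A4 | Expression 1 | Expression 2
------------------------------------------
0 | 0 | 0 | 1 | 1
0 | 0 | 1 | 0 | 0
0 | 1 | 0 | 1 | 1
0 | 1 | 1 | 0 | 0
1 | 0 | 0 | 0 | 0
1 | 0 | 1 | 1 | 1
1 | 1 | 0 | 0 | 0
1 | 1 | 1 | 1 | 1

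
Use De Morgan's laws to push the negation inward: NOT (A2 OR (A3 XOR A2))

NOT A2 AND NOT (A3 XOR A2)
De Morgan's: NOT(OR of terms) = AND of negations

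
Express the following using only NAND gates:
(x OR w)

((x NAND x) NAND (w NAND w))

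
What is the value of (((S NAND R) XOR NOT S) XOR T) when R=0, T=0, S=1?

Substituting: (((1 NAND 0) XOR NOT 1) XOR 0)
= 1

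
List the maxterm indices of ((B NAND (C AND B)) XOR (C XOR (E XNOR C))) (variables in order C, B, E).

ΠM(0, 2, 4, 7) = (C OR B OR E) AND (C OR NOT B OR E) AND (NOT C OR B OR E) AND (NOT C OR NOT B OR NOT E)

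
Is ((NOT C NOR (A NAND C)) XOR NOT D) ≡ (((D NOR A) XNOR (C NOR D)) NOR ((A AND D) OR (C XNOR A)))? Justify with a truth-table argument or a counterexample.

No. Counterexample: with C=0, D=0, A=0, Expression 1 = 1 but Expression 2 = 0.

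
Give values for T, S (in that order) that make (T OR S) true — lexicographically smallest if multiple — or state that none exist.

T=0, S=1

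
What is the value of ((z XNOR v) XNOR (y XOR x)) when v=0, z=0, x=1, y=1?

Substituting: ((0 XNOR 0) XNOR (1 XOR 1))
= 0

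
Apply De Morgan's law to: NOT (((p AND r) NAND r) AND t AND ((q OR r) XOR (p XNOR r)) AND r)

NOT ((p AND r) NAND r) OR NOT t OR NOT ((q OR r) XOR (p XNOR r)) OR NOT r
De Morgan's: NOT(AND of terms) = OR of negations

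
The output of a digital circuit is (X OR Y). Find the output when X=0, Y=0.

Substituting: (0 OR 0)
= 0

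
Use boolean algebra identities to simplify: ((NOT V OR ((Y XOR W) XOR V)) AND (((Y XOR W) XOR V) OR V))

By distribution ((E OR v) AND (E OR NOT v) = E):
= ((Y XOR W) XOR V)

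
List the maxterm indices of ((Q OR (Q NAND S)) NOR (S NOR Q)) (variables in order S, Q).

ΠM(0, 1, 2, 3) = (S OR Q) AND (S OR NOT Q) AND (NOT S OR Q) AND (NOT S OR NOT Q)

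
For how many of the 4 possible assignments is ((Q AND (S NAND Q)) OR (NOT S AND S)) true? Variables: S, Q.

Satisfying assignments: (0,1)
Count: 1 out of 4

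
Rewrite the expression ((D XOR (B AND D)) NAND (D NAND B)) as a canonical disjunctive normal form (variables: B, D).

(NOT B AND NOT D) OR (B AND NOT D) OR (B AND D)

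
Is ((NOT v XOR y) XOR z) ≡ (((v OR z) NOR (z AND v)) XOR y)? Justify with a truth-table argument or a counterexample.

No. Counterexample: with y=0, z=1, v=1, Expression 1 = 1 but Expression 2 = 0.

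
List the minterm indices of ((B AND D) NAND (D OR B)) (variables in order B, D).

Σm(0, 1, 2) = (NOT B AND NOT D) OR (NOT B AND D) OR (B AND NOT D)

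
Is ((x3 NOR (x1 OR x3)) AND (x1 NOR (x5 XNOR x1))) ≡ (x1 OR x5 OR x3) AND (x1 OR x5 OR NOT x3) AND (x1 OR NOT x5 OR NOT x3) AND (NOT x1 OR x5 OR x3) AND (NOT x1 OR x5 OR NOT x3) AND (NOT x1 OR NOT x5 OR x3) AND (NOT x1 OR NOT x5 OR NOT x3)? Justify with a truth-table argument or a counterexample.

Yes, they are equivalent — the two output columns agree on all 8 assignments:
x1 | x5 | x3 | Expression 1 | Expression 2
------------------------------------------
0 | 0 | 0 | 0 | 0
0 | 0 | 1 | 0 | 0
0 | 1 | 0 | 1 | 1
0 | 1 | 1 | 0 | 0
1 | 0 | 0 | 0 | 0
1 | 0 | 1 | 0 | 0
1 | 1 | 0 | 0 | 0
1 | 1 | 1 | 0 | 0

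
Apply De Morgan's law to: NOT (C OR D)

NOT C AND NOT D
De Morgan's: NOT(OR of terms) = AND of negations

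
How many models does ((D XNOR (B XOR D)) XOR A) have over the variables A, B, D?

Satisfying assignments: (0,0,0), (0,0,1), (1,1,0), (1,1,1)
Count: 4 out of 8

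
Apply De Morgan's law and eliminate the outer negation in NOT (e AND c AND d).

NOT e OR NOT c OR NOT d
De Morgan's: NOT(AND of terms) = OR of negations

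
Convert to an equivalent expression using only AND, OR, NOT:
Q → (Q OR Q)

NOT Q OR (Q OR Q)
(Implication elimination: A → B = NOT A OR B)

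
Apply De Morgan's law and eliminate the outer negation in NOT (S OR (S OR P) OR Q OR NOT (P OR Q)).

NOT S AND NOT (S OR P) AND NOT Q AND (P OR Q)
De Morgan's: NOT(OR of terms) = AND of negations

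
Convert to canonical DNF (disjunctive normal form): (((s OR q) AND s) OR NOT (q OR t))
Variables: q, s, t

(NOT q AND NOT s AND NOT t) OR (NOT q AND s AND NOT t) OR (NOT q AND s AND t) OR (q AND s AND NOT t) OR (q AND s AND t)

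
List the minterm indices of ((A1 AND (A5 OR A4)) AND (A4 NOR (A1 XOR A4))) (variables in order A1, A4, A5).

Σm() = FALSE (no minterms)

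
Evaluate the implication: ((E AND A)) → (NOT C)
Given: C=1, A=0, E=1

Antecedent ((E AND A)) = 0; consequent (NOT C) = 0.
0 → 0 = 1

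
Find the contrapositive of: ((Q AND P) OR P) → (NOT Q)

Contrapositive: Q → NOT ((Q AND P) OR P)
Note: A statement and its contrapositive are logically equivalent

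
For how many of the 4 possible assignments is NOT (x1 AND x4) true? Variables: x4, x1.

Satisfying assignments: (0,0), (0,1), (1,0)
Count: 3 out of 4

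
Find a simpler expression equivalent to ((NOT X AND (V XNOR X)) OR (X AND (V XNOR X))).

By distribution ((E AND v) OR (E AND NOT v) = E):
= (V XNOR X)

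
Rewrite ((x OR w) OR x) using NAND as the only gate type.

((((x NAND x) NAND (w NAND w)) NAND ((x NAND x) NAND (w NAND w))) NAND (x NAND x))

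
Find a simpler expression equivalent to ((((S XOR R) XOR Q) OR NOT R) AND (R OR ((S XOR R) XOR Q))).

By distribution ((E OR v) AND (E OR NOT v) = E):
= ((S XOR R) XOR Q)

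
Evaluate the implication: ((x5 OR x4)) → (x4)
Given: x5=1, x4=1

Antecedent ((x5 OR x4)) = 1; consequent (x4) = 1.
1 → 1 = 1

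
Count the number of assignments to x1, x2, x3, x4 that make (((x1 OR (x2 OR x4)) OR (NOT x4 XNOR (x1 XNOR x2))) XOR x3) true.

Satisfying assignments: (0,0,0,0), (0,0,0,1), (0,1,0,0), (0,1,0,1), (1,0,0,0), (1,0,0,1), (1,1,0,0), (1,1,0,1)
Count: 8 out of 16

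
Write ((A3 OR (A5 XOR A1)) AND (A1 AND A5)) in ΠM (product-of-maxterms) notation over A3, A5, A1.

ΠM(0, 1, 2, 3, 4, 5, 6) = (A3 OR A5 OR A1) AND (A3 OR A5 OR NOT A1) AND (A3 OR NOT A5 OR A1) AND (A3 OR NOT A5 OR NOT A1) AND (NOT A3 OR A5 OR A1) AND (NOT A3 OR A5 OR NOT A1) AND (NOT A3 OR NOT A5 OR A1)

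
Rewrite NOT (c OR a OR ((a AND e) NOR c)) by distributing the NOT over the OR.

NOT c AND NOT a AND NOT ((a AND e) NOR c)
De Morgan's: NOT(OR of terms) = AND of negations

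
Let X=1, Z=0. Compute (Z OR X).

Substituting: (0 OR 1)
= 1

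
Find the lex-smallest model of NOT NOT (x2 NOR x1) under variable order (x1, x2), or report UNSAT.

x1=0, x2=0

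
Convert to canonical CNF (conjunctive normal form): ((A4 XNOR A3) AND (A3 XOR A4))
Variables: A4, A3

(A4 OR A3) AND (A4 OR NOT A3) AND (NOT A4 OR A3) AND (NOT A4 OR NOT A3)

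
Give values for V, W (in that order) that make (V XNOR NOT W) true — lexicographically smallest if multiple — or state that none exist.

V=0, W=1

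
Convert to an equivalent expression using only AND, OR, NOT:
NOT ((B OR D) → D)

(B OR D) AND NOT D
(Negated implication: NOT(A → B) = A AND NOT B)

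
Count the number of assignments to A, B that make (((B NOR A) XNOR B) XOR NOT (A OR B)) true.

Satisfying assignments: (0,0), (1,0)
Count: 2 out of 4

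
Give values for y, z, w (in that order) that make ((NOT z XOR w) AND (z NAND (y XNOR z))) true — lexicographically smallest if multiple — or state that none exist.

y=0, z=0, w=0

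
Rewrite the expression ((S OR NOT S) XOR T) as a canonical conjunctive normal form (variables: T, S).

(NOT T OR S) AND (NOT T OR NOT S)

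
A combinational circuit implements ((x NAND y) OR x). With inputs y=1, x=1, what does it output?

Substituting: ((1 NAND 1) OR 1)
= 1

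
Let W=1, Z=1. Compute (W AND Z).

Substituting: (1 AND 1)
= 1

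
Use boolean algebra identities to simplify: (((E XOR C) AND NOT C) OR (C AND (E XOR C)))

By distribution ((E AND v) OR (E AND NOT v) = E):
= (E XOR C)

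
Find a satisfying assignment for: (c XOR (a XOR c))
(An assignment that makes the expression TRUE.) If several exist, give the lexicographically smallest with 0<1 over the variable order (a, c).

a=1, c=0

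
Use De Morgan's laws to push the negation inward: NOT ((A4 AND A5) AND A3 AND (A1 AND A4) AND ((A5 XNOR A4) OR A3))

NOT (A4 AND A5) OR NOT A3 OR NOT (A1 AND A4) OR NOT ((A5 XNOR A4) OR A3)
De Morgan's: NOT(AND of terms) = OR of negations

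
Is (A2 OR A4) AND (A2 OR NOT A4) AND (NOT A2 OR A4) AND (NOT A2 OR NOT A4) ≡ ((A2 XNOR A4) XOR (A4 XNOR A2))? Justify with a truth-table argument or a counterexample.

Yes, they are equivalent — the two output columns agree on all 4 assignments:
A2 | A4 | Expression 1 | Expression 2
-------------------------------------
0 | 0 | 0 | 0
0 | 1 | 0 | 0
1 | 0 | 0 | 0
1 | 1 | 0 | 0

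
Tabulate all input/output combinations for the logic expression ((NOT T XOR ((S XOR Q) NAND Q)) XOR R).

Q | S | T | R | Output
----------------------
0 | 0 | 0 | 0 | 0
0 | 0 | 0 | 1 | 1
0 | 0 | 1 | 0 | 1
0 | 0 | 1 | 1 | 0
0 | 1 | 0 | 0 | 0
0 | 1 | 0 | 1 | 1
0 | 1 | 1 | 0 | 1
0 | 1 | 1 | 1 | 0
1 | 0 | 0 | 0 | 1
1 | 0 | 0 | 1 | 0
1 | 0 | 1 | 0 | 0
1 | 0 | 1 | 1 | 1
1 | 1 | 0 | 0 | 0
1 | 1 | 0 | 1 | 1
1 | 1 | 1 | 0 | 1
1 | 1 | 1 | 1 | 0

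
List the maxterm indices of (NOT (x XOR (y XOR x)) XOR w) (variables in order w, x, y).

ΠM(1, 3, 4, 6) = (w OR x OR NOT y) AND (w OR NOT x OR NOT y) AND (NOT w OR x OR y) AND (NOT w OR NOT x OR y)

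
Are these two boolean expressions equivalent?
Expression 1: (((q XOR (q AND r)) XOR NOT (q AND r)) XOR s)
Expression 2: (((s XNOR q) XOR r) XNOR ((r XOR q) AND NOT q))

No. Counterexample: with r=0, q=0, s=0, Expression 1 = 1 but Expression 2 = 0.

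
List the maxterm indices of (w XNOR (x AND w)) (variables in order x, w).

ΠM(1) = (x OR NOT w)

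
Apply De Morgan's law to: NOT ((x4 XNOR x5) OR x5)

NOT (x4 XNOR x5) AND NOT x5
De Morgan's: NOT(OR of terms) = AND of negations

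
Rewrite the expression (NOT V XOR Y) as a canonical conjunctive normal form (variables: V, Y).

(V OR NOT Y) AND (NOT V OR Y)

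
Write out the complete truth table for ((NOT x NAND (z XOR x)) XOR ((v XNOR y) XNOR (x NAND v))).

y | z | v | x | Output
----------------------
0 | 0 | 0 | 0 | 0
0 | 0 | 0 | 1 | 0
0 | 0 | 1 | 0 | 1
0 | 0 | 1 | 1 | 0
0 | 1 | 0 | 0 | 1
0 | 1 | 0 | 1 | 0
0 | 1 | 1 | 0 | 0
0 | 1 | 1 | 1 | 0
1 | 0 | 0 | 0 | 1
1 | 0 | 0 | 1 | 1
1 | 0 | 1 | 0 | 0
1 | 0 | 1 | 1 | 1
1 | 1 | 0 | 0 | 0
1 | 1 | 0 | 1 | 1
1 | 1 | 1 | 0 | 1
1 | 1 | 1 | 1 | 1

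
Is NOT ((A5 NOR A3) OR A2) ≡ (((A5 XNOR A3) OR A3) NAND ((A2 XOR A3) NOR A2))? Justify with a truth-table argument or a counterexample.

No. Counterexample: with A2=1, A3=0, A5=0, Expression 1 = 0 but Expression 2 = 1.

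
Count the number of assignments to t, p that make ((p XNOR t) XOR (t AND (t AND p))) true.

Satisfying assignments: (0,0)
Count: 1 out of 4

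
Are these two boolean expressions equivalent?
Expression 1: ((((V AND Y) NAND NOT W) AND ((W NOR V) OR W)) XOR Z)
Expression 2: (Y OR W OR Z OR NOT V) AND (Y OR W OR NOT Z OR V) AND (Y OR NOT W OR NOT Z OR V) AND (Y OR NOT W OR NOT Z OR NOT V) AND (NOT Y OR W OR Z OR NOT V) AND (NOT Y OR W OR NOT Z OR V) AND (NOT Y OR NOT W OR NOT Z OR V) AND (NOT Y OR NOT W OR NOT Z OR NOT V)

Yes, they are equivalent — the two output columns agree on all 16 assignments:
Y | W | Z | V | Expression 1 | Expression 2
-------------------------------------------
0 | 0 | 0 | 0 | 1 | 1
0 | 0 | 0 | 1 | 0 | 0
0 | 0 | 1 | 0 | 0 | 0
0 | 0 | 1 | 1 | 1 | 1
0 | 1 | 0 | 0 | 1 | 1
0 | 1 | 0 | 1 | 1 | 1
0 | 1 | 1 | 0 | 0 | 0
0 | 1 | 1 | 1 | 0 | 0
1 | 0 | 0 | 0 | 1 | 1
1 | 0 | 0 | 1 | 0 | 0
1 | 0 | 1 | 0 | 0 | 0
1 | 0 | 1 | 1 | 1 | 1
1 | 1 | 0 | 0 | 1 | 1
1 | 1 | 0 | 1 | 1 | 1
1 | 1 | 1 | 0 | 0 | 0
1 | 1 | 1 | 1 | 0 | 0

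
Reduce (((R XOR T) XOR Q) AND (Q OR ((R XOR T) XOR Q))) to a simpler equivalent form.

By absorption (E AND (E OR v) = E):
= ((R XOR T) XOR Q)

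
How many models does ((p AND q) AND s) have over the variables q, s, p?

Satisfying assignments: (1,1,1)
Count: 1 out of 8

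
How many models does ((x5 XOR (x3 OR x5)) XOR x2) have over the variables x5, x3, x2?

Satisfying assignments: (0,0,1), (0,1,0), (1,0,1), (1,1,1)
Count: 4 out of 8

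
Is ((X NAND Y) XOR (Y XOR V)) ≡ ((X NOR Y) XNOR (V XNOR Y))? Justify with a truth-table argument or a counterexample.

No. Counterexample: with Y=0, V=0, X=1, Expression 1 = 1 but Expression 2 = 0.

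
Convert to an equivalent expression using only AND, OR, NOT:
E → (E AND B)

NOT E OR (E AND B)
(Implication elimination: A → B = NOT A OR B)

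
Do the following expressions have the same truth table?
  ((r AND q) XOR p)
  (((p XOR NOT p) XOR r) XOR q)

No. Counterexample: with r=0, q=0, p=0, Expression 1 = 0 but Expression 2 = 1.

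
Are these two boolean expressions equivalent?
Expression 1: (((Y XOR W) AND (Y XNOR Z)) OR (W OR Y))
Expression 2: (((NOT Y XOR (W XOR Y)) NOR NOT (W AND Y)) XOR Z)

No. Counterexample: with Z=0, Y=0, W=1, Expression 1 = 1 but Expression 2 = 0.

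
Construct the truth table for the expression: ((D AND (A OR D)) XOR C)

C | A | D | Output
------------------
0 | 0 | 0 | 0
0 | 0 | 1 | 1
0 | 1 | 0 | 0
0 | 1 | 1 | 1
1 | 0 | 0 | 1
1 | 0 | 1 | 0
1 | 1 | 0 | 1
1 | 1 | 1 | 0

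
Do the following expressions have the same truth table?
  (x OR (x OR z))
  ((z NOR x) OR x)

No. Counterexample: with z=0, x=0, Expression 1 = 0 but Expression 2 = 1.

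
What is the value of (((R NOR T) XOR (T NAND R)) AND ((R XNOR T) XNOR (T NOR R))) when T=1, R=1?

Substituting: (((1 NOR 1) XOR (1 NAND 1)) AND ((1 XNOR 1) XNOR (1 NOR 1)))
= 0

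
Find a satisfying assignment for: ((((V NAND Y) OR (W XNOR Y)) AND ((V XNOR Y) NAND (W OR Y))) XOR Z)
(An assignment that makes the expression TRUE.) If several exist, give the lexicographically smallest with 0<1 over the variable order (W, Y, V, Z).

W=0, Y=0, V=0, Z=0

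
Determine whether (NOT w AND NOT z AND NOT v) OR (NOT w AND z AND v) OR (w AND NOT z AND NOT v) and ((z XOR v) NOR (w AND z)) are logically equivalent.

Yes, they are equivalent — the two output columns agree on all 8 assignments:
w | z | v | Expression 1 | Expression 2
---------------------------------------
0 | 0 | 0 | 1 | 1
0 | 0 | 1 | 0 | 0
0 | 1 | 0 | 0 | 0
0 | 1 | 1 | 1 | 1
1 | 0 | 0 | 1 | 1
1 | 0 | 1 | 0 | 0
1 | 1 | 0 | 0 | 0
1 | 1 | 1 | 0 | 0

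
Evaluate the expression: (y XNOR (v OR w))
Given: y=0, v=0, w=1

Substituting: (0 XNOR (0 OR 1))
= 0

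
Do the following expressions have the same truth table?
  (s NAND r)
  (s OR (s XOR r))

No. Counterexample: with r=0, s=0, Expression 1 = 1 but Expression 2 = 0.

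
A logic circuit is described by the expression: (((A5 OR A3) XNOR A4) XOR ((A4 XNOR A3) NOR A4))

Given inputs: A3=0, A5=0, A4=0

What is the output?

Substituting: (((0 OR 0) XNOR 0) XOR ((0 XNOR 0) NOR 0))
= 1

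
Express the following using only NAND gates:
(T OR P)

((T NAND T) NAND (P NAND P))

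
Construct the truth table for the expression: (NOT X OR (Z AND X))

Z | X | Output
--------------
0 | 0 | 1
0 | 1 | 0
1 | 0 | 1
1 | 1 | 1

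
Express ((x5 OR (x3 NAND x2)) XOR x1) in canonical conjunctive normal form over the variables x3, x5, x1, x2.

(x3 OR x5 OR NOT x1 OR x2) AND (x3 OR x5 OR NOT x1 OR NOT x2) AND (x3 OR NOT x5 OR NOT x1 OR x2) AND (x3 OR NOT x5 OR NOT x1 OR NOT x2) AND (NOT x3 OR x5 OR x1 OR NOT x2) AND (NOT x3 OR x5 OR NOT x1 OR x2) AND (NOT x3 OR NOT x5 OR NOT x1 OR x2) AND (NOT x3 OR NOT x5 OR NOT x1 OR NOT x2)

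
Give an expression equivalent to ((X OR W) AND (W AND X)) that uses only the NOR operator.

((((X NOR W) NOR (X NOR W)) NOR ((X NOR W) NOR (X NOR W))) NOR (((W NOR W) NOR (X NOR X)) NOR ((W NOR W) NOR (X NOR X))))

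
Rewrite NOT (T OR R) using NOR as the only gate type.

(((T NOR R) NOR (T NOR R)) NOR ((T NOR R) NOR (T NOR R)))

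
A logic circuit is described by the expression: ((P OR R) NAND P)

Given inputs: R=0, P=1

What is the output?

Substituting: ((1 OR 0) NAND 1)
= 0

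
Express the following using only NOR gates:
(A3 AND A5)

((A3 NOR A3) NOR (A5 NOR A5))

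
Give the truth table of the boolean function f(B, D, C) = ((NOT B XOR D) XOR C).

B | D | C | Output
------------------
0 | 0 | 0 | 1
0 | 0 | 1 | 0
0 | 1 | 0 | 0
0 | 1 | 1 | 1
1 | 0 | 0 | 0
1 | 0 | 1 | 1
1 | 1 | 0 | 1
1 | 1 | 1 | 0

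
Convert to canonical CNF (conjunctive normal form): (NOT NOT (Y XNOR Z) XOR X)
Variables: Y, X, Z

(Y OR X OR NOT Z) AND (Y OR NOT X OR Z) AND (NOT Y OR X OR Z) AND (NOT Y OR NOT X OR NOT Z)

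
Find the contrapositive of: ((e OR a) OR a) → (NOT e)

Contrapositive: e → NOT ((e OR a) OR a)
Note: A statement and its contrapositive are logically equivalent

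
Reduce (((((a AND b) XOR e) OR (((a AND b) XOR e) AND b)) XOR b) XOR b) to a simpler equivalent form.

By XOR self-cancellation ((E XOR v) XOR v = E) then absorption (E OR (E AND v) = E):
= ((a AND b) XOR e)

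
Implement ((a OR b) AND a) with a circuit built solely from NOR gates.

((((a NOR b) NOR (a NOR b)) NOR ((a NOR b) NOR (a NOR b))) NOR (a NOR a))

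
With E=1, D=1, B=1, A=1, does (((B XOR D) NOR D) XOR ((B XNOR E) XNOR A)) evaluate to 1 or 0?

Substituting: (((1 XOR 1) NOR 1) XOR ((1 XNOR 1) XNOR 1))
= 1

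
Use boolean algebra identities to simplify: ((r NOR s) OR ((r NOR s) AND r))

By absorption (E OR (E AND v) = E):
= (r NOR s)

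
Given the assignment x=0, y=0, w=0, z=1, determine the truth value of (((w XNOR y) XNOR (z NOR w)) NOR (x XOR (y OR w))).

Substituting: (((0 XNOR 0) XNOR (1 NOR 0)) NOR (0 XOR (0 OR 0)))
= 1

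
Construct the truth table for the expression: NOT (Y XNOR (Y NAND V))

Y | V | Output
--------------
0 | 0 | 1
0 | 1 | 1
1 | 0 | 0
1 | 1 | 1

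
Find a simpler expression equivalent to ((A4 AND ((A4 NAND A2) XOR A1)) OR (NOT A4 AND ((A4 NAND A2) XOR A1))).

By distribution ((E AND v) OR (E AND NOT v) = E):
= ((A4 NAND A2) XOR A1)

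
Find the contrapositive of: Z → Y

Contrapositive: NOT Y → NOT Z
Note: A statement and its contrapositive are logically equivalent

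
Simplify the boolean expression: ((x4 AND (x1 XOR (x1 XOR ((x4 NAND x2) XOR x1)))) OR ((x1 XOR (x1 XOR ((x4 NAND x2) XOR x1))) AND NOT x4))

By distribution ((E AND v) OR (E AND NOT v) = E) then XOR self-cancellation ((E XOR v) XOR v = E):
= ((x4 NAND x2) XOR x1)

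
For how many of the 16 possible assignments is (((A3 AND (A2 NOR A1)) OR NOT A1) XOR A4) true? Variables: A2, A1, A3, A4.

Satisfying assignments: (0,0,0,0), (0,0,1,0), (0,1,0,1), (0,1,1,1), (1,0,0,0), (1,0,1,0), (1,1,0,1), (1,1,1,1)
Count: 8 out of 16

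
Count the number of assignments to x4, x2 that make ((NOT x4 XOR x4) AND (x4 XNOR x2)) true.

Satisfying assignments: (0,0), (1,1)
Count: 2 out of 4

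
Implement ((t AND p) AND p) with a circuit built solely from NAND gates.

((((t NAND p) NAND (t NAND p)) NAND p) NAND (((t NAND p) NAND (t NAND p)) NAND p))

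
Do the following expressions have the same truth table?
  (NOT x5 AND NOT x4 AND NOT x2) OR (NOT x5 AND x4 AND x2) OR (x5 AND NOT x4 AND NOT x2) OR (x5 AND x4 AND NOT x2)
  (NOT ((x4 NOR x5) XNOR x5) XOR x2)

Yes, they are equivalent — the two output columns agree on all 8 assignments:
x5 | x4 | x2 | Expression 1 | Expression 2
------------------------------------------
0 | 0 | 0 | 1 | 1
0 | 0 | 1 | 0 | 0
0 | 1 | 0 | 0 | 0
0 | 1 | 1 | 1 | 1
1 | 0 | 0 | 1 | 1
1 | 0 | 1 | 0 | 0
1 | 1 | 0 | 1 | 1
1 | 1 | 1 | 0 | 0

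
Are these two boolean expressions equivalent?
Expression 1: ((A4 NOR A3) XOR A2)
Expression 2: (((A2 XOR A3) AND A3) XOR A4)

No. Counterexample: with A4=0, A2=0, A3=0, Expression 1 = 1 but Expression 2 = 0.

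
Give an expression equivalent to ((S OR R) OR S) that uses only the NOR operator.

((((S NOR R) NOR (S NOR R)) NOR S) NOR (((S NOR R) NOR (S NOR R)) NOR S))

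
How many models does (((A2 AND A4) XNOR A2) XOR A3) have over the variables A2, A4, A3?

Satisfying assignments: (0,0,0), (0,1,0), (1,0,1), (1,1,0)
Count: 4 out of 8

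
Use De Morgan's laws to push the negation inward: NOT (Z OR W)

NOT Z AND NOT W
De Morgan's: NOT(OR of terms) = AND of negations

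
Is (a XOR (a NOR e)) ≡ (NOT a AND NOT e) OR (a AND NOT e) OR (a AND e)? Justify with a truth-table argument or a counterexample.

Yes, they are equivalent — the two output columns agree on all 4 assignments:
a | e | Expression 1 | Expression 2
-----------------------------------
0 | 0 | 1 | 1
0 | 1 | 0 | 0
1 | 0 | 1 | 1
1 | 1 | 1 | 1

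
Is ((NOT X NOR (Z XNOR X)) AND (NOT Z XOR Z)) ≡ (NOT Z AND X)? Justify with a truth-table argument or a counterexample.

Yes, they are equivalent — the two output columns agree on all 4 assignments:
Z | X | Expression 1 | Expression 2
-----------------------------------
0 | 0 | 0 | 0
0 | 1 | 1 | 1
1 | 0 | 0 | 0
1 | 1 | 0 | 0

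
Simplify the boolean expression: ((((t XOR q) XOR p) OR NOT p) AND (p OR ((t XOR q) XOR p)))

By distribution ((E OR v) AND (E OR NOT v) = E):
= ((t XOR q) XOR p)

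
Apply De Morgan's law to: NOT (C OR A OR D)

NOT C AND NOT A AND NOT D
De Morgan's: NOT(OR of terms) = AND of negations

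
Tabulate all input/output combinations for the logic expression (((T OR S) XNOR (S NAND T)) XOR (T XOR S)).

S | T | Output
--------------
0 | 0 | 0
0 | 1 | 0
1 | 0 | 0
1 | 1 | 0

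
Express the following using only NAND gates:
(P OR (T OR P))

((P NAND P) NAND (((T NAND T) NAND (P NAND P)) NAND ((T NAND T) NAND (P NAND P))))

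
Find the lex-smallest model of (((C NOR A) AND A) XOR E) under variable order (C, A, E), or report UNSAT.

C=0, A=0, E=1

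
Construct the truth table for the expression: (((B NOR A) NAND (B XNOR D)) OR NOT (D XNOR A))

D | A | B | Output
------------------
0 | 0 | 0 | 0
0 | 0 | 1 | 1
0 | 1 | 0 | 1
0 | 1 | 1 | 1
1 | 0 | 0 | 1
1 | 0 | 1 | 1
1 | 1 | 0 | 1
1 | 1 | 1 | 1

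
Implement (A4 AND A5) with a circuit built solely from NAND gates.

((A4 NAND A5) NAND (A4 NAND A5))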